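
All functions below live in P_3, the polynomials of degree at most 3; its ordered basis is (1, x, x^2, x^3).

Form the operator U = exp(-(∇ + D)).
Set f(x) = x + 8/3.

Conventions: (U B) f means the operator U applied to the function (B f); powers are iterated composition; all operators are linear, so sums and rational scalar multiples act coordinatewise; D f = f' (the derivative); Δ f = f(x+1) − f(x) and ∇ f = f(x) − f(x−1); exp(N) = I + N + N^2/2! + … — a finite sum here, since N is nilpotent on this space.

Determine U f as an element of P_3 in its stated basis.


the image equals g(x) = x + 2/3

order-1 term: -2
the series for exp(-(∇ + D)) f terminates at order 1
exp(-(∇ + D)) f = x + 2/3


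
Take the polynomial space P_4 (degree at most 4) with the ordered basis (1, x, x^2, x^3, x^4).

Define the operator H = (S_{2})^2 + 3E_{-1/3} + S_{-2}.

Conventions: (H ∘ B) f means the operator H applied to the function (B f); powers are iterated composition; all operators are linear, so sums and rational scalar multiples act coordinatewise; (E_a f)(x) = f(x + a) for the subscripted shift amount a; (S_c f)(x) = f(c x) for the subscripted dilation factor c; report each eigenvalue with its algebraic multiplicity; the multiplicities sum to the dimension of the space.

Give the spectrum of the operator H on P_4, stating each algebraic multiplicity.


λ = 5 (multiplicity 2), λ = 23 (multiplicity 1), λ = 59 (multiplicity 1), λ = 275 (multiplicity 1)

image of 1: 5
image of x: 5x - 1
image of x^2: 23x^2 - 2x + 1/3
image of x^3: 59x^3 - 3x^2 + x - 1/9
image of x^4: 275x^4 - 4x^3 + 2x^2 - (4/9)x + 1/27
the matrix is upper triangular; its diagonal is (5, 5, 23, 59, 275)
for a triangular matrix the eigenvalues are the diagonal entries, with algebraic multiplicity their repetition count


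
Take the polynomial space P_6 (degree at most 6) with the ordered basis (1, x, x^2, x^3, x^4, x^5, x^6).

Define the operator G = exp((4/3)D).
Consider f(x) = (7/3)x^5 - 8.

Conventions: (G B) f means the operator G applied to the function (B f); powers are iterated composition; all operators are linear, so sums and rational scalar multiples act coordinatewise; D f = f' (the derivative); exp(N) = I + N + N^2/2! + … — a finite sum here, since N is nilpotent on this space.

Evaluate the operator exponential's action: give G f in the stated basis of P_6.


the image equals g(x) = (7/3)x^5 + (140/9)x^4 + (1120/27)x^3 + (4480/81)x^2 + (8960/243)x + 1336/729

order-1 term: (140/9)x^4
order-2 term: (1120/27)x^3
order-3 term: (4480/81)x^2
order-4 term: (8960/243)x
order-5 term: 7168/729
the series for exp((4/3)D) f terminates at order 5
exp((4/3)D) f = (7/3)x^5 + (140/9)x^4 + (1120/27)x^3 + (4480/81)x^2 + (8960/243)x + 1336/729


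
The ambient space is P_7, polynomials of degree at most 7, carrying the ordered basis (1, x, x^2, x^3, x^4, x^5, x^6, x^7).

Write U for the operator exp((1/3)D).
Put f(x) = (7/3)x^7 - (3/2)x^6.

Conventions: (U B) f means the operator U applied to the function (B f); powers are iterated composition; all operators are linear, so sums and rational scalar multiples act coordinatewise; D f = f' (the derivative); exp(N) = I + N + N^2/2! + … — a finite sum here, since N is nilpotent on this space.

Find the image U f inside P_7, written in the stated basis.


order-1 term: (49/9)x^6 - 3x^5
order-2 term: (49/9)x^5 - (5/2)x^4
order-3 term: (245/81)x^4 - (10/9)x^3
order-4 term: (245/243)x^3 - (5/18)x^2
order-5 term: (49/243)x^2 - (1/27)x
order-6 term: (49/2187)x - 1/486
order-7 term: 7/6561
the series for exp((1/3)D) f terminates at order 7
exp((1/3)D) f = (7/3)x^7 + (71/18)x^6 + (22/9)x^5 + (85/162)x^4 - (25/243)x^3 - (37/486)x^2 - (32/2187)x - 13/13122

the result is g(x) = (7/3)x^7 + (71/18)x^6 + (22/9)x^5 + (85/162)x^4 - (25/243)x^3 - (37/486)x^2 - (32/2187)x - 13/13122


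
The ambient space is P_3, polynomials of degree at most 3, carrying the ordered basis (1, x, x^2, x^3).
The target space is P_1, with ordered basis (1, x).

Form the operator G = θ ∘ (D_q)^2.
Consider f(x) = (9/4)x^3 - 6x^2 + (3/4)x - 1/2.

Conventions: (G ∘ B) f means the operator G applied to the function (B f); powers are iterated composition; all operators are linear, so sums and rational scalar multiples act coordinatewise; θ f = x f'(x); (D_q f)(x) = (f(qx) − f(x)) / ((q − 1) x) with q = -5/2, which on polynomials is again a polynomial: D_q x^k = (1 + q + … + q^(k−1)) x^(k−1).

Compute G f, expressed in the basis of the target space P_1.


g(x) = -(513/32)x

D_q f = (171/16)x^2 + 9x + 3/4
D_q D_q f = -(513/32)x + 9
θ (D_q)^2 f = -(513/32)x


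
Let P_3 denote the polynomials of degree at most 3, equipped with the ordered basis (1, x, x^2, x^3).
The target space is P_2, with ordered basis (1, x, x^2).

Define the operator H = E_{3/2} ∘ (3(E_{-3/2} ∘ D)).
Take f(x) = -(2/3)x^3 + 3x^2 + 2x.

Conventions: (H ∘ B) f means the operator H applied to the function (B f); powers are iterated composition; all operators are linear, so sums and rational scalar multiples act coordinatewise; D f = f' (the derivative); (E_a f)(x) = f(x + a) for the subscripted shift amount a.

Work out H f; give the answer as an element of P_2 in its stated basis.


D f = -2x^2 + 6x + 2
E_{-3/2} D f = -2x^2 + 12x - 23/2
(3(E_{-3/2} ∘ D)) f = -6x^2 + 36x - 69/2
E_{3/2} (3(E_{-3/2} ∘ D)) f = -6x^2 + 18x + 6

g(x) = -6x^2 + 18x + 6


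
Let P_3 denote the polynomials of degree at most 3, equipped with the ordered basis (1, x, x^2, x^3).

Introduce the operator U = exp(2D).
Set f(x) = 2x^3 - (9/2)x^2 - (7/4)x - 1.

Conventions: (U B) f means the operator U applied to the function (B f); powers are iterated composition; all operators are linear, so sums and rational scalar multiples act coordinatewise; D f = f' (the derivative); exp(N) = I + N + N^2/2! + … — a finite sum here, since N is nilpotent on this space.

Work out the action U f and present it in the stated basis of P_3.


order-1 term: 12x^2 - 18x - 7/2
order-2 term: 24x - 18
order-3 term: 16
the series for exp(2D) f terminates at order 3
exp(2D) f = 2x^3 + (15/2)x^2 + (17/4)x - 13/2

g(x) = 2x^3 + (15/2)x^2 + (17/4)x - 13/2


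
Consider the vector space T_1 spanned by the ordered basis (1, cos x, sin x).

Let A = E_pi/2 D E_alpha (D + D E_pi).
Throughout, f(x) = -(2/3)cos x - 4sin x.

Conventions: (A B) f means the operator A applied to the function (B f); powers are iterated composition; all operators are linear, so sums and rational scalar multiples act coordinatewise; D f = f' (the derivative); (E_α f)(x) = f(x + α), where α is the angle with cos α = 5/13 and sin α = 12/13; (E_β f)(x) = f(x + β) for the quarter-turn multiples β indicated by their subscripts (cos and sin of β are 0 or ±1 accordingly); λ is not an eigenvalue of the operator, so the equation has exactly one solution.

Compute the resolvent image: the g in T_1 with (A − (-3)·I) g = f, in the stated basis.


write g with unknown coordinates in the stated basis and equate coefficients in (A − (-3)·I) g = f
solving from the highest basis element down gives g = -(2/9)cos x - (4/3)sin x
check: A g = 0
so A g − (-3)·g = -(2/3)cos x - 4sin x = f ✓

the image equals g(x) = -(2/9)cos x - (4/3)sin x


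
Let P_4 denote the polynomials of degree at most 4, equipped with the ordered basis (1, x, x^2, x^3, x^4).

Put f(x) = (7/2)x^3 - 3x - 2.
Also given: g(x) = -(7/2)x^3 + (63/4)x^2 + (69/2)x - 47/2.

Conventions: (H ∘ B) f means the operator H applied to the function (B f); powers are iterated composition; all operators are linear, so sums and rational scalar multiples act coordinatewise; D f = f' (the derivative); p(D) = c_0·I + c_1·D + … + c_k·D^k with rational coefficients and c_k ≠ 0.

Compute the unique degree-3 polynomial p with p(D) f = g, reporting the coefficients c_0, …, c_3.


c_0 = -1, c_1 = 3/2, c_2 = 3/2, c_3 = -1

D^0 f = (7/2)x^3 - 3x - 2
D^1 f = (21/2)x^2 - 3
D^2 f = 21x
D^3 f = 21
matching coefficients of g against c_0 f + c_1 Df + … from the top degree down determines the c_i
solution: c_0 = -1, c_1 = 3/2, c_2 = 3/2, c_3 = -1


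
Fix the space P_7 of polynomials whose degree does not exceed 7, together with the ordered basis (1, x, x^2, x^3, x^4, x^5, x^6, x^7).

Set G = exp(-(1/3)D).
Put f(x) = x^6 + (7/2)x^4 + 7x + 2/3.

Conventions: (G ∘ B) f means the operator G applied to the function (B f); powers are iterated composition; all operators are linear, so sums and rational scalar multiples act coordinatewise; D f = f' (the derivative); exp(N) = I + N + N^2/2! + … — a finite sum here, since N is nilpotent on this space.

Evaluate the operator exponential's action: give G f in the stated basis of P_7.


the result is g(x) = x^6 - 2x^5 + (31/6)x^4 - (146/27)x^3 + (68/27)x^2 + (523/81)x - 2365/1458

order-1 term: -2x^5 - (14/3)x^3 - 7/3
order-2 term: (5/3)x^4 + (7/3)x^2
order-3 term: -(20/27)x^3 - (14/27)x
order-4 term: (5/27)x^2 + 7/162
order-5 term: -(2/81)x
order-6 term: 1/729
the series for exp(-(1/3)D) f terminates at order 6
exp(-(1/3)D) f = x^6 - 2x^5 + (31/6)x^4 - (146/27)x^3 + (68/27)x^2 + (523/81)x - 2365/1458


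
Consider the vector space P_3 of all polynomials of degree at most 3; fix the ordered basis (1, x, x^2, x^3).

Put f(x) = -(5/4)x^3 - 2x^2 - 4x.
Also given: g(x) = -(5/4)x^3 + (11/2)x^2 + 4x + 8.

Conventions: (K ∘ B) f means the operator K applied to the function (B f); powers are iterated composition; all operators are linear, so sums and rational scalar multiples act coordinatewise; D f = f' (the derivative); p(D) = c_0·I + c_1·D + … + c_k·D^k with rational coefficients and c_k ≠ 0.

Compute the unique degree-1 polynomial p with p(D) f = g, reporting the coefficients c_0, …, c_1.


c_0 = 1, c_1 = -2

D^0 f = -(5/4)x^3 - 2x^2 - 4x
D^1 f = -(15/4)x^2 - 4x - 4
matching coefficients of g against c_0 f + c_1 Df + … from the top degree down determines the c_i
solution: c_0 = 1, c_1 = -2


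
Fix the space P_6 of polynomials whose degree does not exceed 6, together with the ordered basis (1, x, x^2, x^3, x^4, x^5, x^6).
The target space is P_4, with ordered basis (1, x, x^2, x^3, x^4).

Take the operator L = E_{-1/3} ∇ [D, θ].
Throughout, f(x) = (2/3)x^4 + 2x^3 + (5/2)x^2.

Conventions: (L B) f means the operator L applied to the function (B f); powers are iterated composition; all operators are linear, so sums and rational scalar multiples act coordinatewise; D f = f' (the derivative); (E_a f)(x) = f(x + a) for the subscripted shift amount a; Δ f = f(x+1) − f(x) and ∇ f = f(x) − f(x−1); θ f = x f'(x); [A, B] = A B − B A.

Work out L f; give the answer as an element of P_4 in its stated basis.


θ f = (8/3)x^4 + 6x^3 + 5x^2
D θ f = (32/3)x^3 + 18x^2 + 10x
D f = (8/3)x^3 + 6x^2 + 5x
θ D f = 8x^3 + 12x^2 + 5x
[D, θ] f = (8/3)x^3 + 6x^2 + 5x
∇ [D, θ] f = 8x^2 + 4x + 5/3
E_{-1/3} ∇ [D, θ] f = 8x^2 - (4/3)x + 11/9

the image equals g(x) = 8x^2 - (4/3)x + 11/9


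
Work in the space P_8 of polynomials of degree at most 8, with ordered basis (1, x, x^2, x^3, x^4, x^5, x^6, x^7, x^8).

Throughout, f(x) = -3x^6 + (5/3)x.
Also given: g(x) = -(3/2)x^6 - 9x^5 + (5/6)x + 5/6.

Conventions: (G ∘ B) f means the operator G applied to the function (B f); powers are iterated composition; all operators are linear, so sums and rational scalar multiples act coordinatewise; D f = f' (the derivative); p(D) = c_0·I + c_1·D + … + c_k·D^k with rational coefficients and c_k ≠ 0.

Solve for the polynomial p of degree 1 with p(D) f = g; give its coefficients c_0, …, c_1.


D^0 f = -3x^6 + (5/3)x
D^1 f = -18x^5 + 5/3
matching coefficients of g against c_0 f + c_1 Df + … from the top degree down determines the c_i
solution: c_0 = 1/2, c_1 = 1/2

p(D) = (1/2)·I + (1/2)·D, i.e. c_0 = 1/2, c_1 = 1/2


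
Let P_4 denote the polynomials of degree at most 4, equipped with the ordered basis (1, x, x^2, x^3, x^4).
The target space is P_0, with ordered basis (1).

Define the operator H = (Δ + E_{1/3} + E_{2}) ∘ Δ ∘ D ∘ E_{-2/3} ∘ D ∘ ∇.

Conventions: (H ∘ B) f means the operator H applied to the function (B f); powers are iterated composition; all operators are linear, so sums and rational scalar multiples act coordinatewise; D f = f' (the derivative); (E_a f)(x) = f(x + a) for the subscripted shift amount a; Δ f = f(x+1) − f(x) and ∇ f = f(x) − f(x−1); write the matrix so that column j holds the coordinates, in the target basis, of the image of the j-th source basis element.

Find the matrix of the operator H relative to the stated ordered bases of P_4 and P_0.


image of 1: 0
image of x: 0
image of x^2: 0
image of x^3: 0
image of x^4: 48
each image's coordinates form column j of the matrix

the matrix is [[0, 0, 0, 0, 48]] (rows listed top to bottom)


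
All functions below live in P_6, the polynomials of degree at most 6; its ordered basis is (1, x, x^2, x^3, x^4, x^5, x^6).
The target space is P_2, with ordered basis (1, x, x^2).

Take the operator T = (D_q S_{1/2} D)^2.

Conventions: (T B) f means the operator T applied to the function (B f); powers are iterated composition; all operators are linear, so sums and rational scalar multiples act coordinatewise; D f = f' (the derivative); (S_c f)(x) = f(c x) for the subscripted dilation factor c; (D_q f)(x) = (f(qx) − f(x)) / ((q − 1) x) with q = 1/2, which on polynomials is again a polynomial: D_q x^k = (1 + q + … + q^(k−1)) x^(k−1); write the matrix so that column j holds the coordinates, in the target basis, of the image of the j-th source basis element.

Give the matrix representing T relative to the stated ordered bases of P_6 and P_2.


the matrix is [[0, 0, 0, 0, 7/8, 0, 0]; [0, 0, 0, 0, 0, 675/1024, 0]; [0, 0, 0, 0, 0, 0, 651/2048]] (rows listed top to bottom)

image of 1: 0
image of x: 0
image of x^2: 0
image of x^3: 0
image of x^4: 7/8
image of x^5: (675/1024)x
image of x^6: (651/2048)x^2
each image's coordinates form column j of the matrix


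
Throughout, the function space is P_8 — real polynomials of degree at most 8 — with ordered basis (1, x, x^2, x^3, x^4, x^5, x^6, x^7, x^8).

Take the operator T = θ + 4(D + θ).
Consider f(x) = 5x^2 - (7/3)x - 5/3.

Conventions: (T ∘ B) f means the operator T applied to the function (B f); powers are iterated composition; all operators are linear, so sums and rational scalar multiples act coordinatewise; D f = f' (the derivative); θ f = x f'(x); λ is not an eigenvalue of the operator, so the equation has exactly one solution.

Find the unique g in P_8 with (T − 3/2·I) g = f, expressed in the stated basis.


g(x) = (10/17)x^2 - (718/357)x - 506/119

write g with unknown coordinates in the stated basis and equate coefficients in (T − 3/2·I) g = f
solving from the highest basis element down gives g = (10/17)x^2 - (718/357)x - 506/119
check: T g = (100/17)x^2 - (1910/357)x - 2872/357
so T g − 3/2·g = 5x^2 - (7/3)x - 5/3 = f ✓


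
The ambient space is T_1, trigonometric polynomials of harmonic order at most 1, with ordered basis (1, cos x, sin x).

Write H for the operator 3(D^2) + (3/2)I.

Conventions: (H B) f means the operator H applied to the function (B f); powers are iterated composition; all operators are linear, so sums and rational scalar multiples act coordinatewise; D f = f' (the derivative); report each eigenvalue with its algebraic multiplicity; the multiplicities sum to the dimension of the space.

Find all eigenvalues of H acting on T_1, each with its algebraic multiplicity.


image of 1: 3/2
image of cos x: -(3/2)cos x
image of sin x: -(3/2)sin x
the matrix is diagonal; its diagonal is (3/2, -3/2, -3/2)
for a triangular matrix the eigenvalues are the diagonal entries, with algebraic multiplicity their repetition count

λ = -3/2 (multiplicity 2), λ = 3/2 (multiplicity 1)


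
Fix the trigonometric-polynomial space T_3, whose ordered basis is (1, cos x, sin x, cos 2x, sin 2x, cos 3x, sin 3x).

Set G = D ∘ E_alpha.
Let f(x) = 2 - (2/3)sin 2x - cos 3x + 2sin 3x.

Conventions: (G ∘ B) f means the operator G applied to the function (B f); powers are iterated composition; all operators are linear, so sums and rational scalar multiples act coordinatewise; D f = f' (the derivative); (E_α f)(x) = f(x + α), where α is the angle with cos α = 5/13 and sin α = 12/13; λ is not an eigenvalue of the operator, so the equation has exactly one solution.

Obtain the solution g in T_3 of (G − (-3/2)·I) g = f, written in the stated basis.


g(x) = 4/3 - (1904/4035)cos 2x - (36/1345)sin 2x + (2858/14297)cos 3x + (23552/42891)sin 3x

write g with unknown coordinates in the stated basis and equate coefficients in (G − (-3/2)·I) g = f
solving from the highest basis element down gives g = 4/3 - (1904/4035)cos 2x - (36/1345)sin 2x + (2858/14297)cos 3x + (23552/42891)sin 3x
check: G g = (952/1345)cos 2x - (2528/4035)sin 2x - (18584/14297)cos 3x + (16818/14297)sin 3x
so G g − (-3/2)·g = 2 - (2/3)sin 2x - cos 3x + 2sin 3x = f ✓


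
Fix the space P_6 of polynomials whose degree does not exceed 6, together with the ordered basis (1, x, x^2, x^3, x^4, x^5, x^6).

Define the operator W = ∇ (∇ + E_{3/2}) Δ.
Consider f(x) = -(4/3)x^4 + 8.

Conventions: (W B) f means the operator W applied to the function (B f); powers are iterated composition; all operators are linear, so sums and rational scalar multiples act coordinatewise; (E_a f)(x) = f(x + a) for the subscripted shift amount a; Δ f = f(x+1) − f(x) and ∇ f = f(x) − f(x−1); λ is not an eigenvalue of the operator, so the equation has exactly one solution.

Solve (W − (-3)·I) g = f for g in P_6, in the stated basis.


write g with unknown coordinates in the stated basis and equate coefficients in (W − (-3)·I) g = f
solving from the highest basis element down gives g = -(4/9)x^4 + (16/9)x^2 + (80/9)x + 4
check: W g = -(16/3)x^2 - (80/3)x - 4
so W g − (-3)·g = -(4/3)x^4 + 8 = f ✓

the result is g(x) = -(4/9)x^4 + (16/9)x^2 + (80/9)x + 4


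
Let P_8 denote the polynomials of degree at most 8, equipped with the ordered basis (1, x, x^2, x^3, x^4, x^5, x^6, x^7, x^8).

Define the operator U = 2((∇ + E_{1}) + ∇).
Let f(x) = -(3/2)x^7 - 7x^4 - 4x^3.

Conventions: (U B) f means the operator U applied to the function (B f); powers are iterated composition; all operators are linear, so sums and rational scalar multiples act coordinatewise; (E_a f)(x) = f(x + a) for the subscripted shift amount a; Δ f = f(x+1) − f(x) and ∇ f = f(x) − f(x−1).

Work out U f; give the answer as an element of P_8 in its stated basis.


the image equals g(x) = -3x^7 - 63x^6 + 63x^5 - 329x^4 - 71x^3 - 177x^2 - 123x - 19

∇ f = -(21/2)x^6 + (63/2)x^5 - (105/2)x^4 + (49/2)x^3 - (3/2)x^2 - (11/2)x + 3/2
E_{1} f = -(3/2)x^7 - (21/2)x^6 - (63/2)x^5 - (119/2)x^4 - (169/2)x^3 - (171/2)x^2 - (101/2)x - 25/2
(∇ + E_{1}) f = -(3/2)x^7 - 21x^6 - 112x^4 - 60x^3 - 87x^2 - 56x - 11
∇ f = -(21/2)x^6 + (63/2)x^5 - (105/2)x^4 + (49/2)x^3 - (3/2)x^2 - (11/2)x + 3/2
((∇ + E_{1}) + ∇) f = -(3/2)x^7 - (63/2)x^6 + (63/2)x^5 - (329/2)x^4 - (71/2)x^3 - (177/2)x^2 - (123/2)x - 19/2
(2((∇ + E_{1}) + ∇)) f = -3x^7 - 63x^6 + 63x^5 - 329x^4 - 71x^3 - 177x^2 - 123x - 19


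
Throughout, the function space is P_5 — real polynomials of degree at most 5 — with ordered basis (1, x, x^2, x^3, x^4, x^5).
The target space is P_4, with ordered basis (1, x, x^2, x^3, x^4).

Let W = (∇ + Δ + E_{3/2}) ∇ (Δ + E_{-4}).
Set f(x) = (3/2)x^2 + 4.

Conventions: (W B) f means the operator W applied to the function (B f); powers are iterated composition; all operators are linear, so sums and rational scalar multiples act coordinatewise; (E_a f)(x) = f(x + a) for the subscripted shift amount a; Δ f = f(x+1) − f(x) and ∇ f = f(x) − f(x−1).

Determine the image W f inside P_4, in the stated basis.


the result is g(x) = 3x

Δ f = 3x + 3/2
E_{-4} f = (3/2)x^2 - 12x + 28
(Δ + E_{-4}) f = (3/2)x^2 - 9x + 59/2
∇ (Δ + E_{-4}) f = 3x - 21/2
∇ ∇ (Δ + E_{-4}) f = 3
Δ ∇ (Δ + E_{-4}) f = 3
E_{3/2} ∇ (Δ + E_{-4}) f = 3x - 6
(∇ + Δ + E_{3/2}) ∇ (Δ + E_{-4}) f = 3x


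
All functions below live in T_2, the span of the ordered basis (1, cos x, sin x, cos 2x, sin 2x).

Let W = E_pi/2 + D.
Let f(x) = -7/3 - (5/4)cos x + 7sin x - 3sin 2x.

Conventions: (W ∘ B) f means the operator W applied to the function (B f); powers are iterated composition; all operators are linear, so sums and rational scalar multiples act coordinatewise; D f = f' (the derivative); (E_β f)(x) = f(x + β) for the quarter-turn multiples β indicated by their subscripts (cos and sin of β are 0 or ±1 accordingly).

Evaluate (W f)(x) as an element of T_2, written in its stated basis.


the image equals g(x) = -7/3 + 14cos x + (5/2)sin x - 6cos 2x + 3sin 2x

E_pi/2 f = -7/3 + 7cos x + (5/4)sin x + 3sin 2x
D f = 7cos x + (5/4)sin x - 6cos 2x
(E_pi/2 + D) f = -7/3 + 14cos x + (5/2)sin x - 6cos 2x + 3sin 2x


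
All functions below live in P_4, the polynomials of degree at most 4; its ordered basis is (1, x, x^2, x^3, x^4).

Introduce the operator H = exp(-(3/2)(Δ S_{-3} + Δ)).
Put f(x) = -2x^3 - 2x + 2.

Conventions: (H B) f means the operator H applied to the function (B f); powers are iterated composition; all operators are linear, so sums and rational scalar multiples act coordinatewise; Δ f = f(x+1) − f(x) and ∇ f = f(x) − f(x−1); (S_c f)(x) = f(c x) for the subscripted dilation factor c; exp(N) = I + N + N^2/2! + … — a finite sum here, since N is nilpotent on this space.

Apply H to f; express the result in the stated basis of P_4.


order-1 term: -234x^2 - 234x - 84
order-2 term: 3510x + 1404
order-3 term: 3510
the series for exp(-(3/2)(Δ S_{-3} + Δ)) f terminates at order 3
exp(-(3/2)(Δ S_{-3} + Δ)) f = -2x^3 - 234x^2 + 3274x + 4832

g(x) = -2x^3 - 234x^2 + 3274x + 4832


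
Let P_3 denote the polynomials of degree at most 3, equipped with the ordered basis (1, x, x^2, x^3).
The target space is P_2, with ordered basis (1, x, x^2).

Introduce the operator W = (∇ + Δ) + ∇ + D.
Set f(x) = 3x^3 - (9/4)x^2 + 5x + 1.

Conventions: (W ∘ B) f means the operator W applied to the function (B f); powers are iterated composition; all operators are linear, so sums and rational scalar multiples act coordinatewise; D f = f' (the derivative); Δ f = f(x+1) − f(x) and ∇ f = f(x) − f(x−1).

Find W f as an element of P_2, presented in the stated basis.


∇ f = 9x^2 - (27/2)x + 41/4
Δ f = 9x^2 + (9/2)x + 23/4
(∇ + Δ) f = 18x^2 - 9x + 16
∇ f = 9x^2 - (27/2)x + 41/4
D f = 9x^2 - (9/2)x + 5
((∇ + Δ) + ∇ + D) f = 36x^2 - 27x + 125/4

the image equals g(x) = 36x^2 - 27x + 125/4


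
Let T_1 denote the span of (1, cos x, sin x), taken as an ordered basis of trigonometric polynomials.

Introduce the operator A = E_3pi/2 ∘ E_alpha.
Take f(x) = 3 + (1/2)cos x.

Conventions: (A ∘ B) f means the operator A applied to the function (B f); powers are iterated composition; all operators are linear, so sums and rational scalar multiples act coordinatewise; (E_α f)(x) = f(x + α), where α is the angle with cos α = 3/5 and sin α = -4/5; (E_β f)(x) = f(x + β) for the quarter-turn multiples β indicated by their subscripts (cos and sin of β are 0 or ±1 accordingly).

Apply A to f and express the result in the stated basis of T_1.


g(x) = 3 - (2/5)cos x + (3/10)sin x

E_alpha f = 3 + (3/10)cos x + (2/5)sin x
E_3pi/2 E_alpha f = 3 - (2/5)cos x + (3/10)sin x


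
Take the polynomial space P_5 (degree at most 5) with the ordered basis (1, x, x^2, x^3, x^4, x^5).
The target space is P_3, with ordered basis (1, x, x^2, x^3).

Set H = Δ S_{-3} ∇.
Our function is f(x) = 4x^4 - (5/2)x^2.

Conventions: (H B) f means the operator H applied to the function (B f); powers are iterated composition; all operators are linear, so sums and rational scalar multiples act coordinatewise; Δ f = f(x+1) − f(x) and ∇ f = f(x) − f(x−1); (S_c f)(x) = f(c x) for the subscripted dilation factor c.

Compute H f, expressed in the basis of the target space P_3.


∇ f = 16x^3 - 24x^2 + 11x - 3/2
S_{-3} ∇ f = -432x^3 - 216x^2 - 33x - 3/2
Δ S_{-3} ∇ f = -1296x^2 - 1728x - 681

the result is g(x) = -1296x^2 - 1728x - 681


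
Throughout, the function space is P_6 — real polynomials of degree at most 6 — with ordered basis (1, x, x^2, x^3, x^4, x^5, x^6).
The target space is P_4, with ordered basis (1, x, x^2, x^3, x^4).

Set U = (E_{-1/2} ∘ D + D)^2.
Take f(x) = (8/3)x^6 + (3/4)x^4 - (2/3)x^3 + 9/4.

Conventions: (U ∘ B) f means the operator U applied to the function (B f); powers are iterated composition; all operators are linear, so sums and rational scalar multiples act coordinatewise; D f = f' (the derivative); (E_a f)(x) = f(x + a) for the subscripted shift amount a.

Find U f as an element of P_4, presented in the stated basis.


g(x) = 320x^4 - 640x^3 + 756x^2 - 452x + 223/2

D f = 16x^5 + 3x^3 - 2x^2
E_{-1/2} D f = 16x^5 - 40x^4 + 43x^3 - (53/2)x^2 + (37/4)x - 11/8
D f = 16x^5 + 3x^3 - 2x^2
(E_{-1/2} ∘ D + D) f = 32x^5 - 40x^4 + 46x^3 - (57/2)x^2 + (37/4)x - 11/8
D (E_{-1/2} ∘ D + D) f = 160x^4 - 160x^3 + 138x^2 - 57x + 37/4
E_{-1/2} D (E_{-1/2} ∘ D + D) f = 160x^4 - 480x^3 + 618x^2 - 395x + 409/4
D (E_{-1/2} ∘ D + D) f = 160x^4 - 160x^3 + 138x^2 - 57x + 37/4
(E_{-1/2} ∘ D + D) (E_{-1/2} ∘ D + D) f = 320x^4 - 640x^3 + 756x^2 - 452x + 223/2


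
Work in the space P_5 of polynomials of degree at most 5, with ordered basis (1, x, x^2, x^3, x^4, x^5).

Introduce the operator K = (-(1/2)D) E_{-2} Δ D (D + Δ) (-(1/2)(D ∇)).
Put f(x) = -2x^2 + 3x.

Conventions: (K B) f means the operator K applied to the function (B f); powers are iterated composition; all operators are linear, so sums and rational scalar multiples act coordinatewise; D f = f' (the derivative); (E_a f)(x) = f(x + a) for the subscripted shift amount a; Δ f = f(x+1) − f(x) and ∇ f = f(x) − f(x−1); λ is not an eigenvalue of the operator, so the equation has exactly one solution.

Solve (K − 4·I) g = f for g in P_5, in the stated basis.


write g with unknown coordinates in the stated basis and equate coefficients in (K − 4·I) g = f
solving from the highest basis element down gives g = (1/2)x^2 - (3/4)x
check: K g = 0
so K g − 4·g = -2x^2 + 3x = f ✓

the image equals g(x) = (1/2)x^2 - (3/4)x


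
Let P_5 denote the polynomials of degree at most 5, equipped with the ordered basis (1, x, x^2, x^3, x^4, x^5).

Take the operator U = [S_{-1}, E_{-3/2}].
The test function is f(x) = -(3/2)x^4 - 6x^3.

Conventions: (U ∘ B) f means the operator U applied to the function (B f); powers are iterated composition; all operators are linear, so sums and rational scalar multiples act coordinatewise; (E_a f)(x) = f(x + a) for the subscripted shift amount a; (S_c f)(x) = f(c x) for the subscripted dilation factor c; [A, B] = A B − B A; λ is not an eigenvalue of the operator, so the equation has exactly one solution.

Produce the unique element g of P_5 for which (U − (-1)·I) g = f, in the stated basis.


the image equals g(x) = -(3/2)x^4 + 12x^3 + 108x^2 - (1215/2)x - 3483/2

write g with unknown coordinates in the stated basis and equate coefficients in (U − (-1)·I) g = f
solving from the highest basis element down gives g = -(3/2)x^4 + 12x^3 + 108x^2 - (1215/2)x - 3483/2
check: U g = -18x^3 - 108x^2 + (1215/2)x + 3483/2
so U g − (-1)·g = -(3/2)x^4 - 6x^3 = f ✓


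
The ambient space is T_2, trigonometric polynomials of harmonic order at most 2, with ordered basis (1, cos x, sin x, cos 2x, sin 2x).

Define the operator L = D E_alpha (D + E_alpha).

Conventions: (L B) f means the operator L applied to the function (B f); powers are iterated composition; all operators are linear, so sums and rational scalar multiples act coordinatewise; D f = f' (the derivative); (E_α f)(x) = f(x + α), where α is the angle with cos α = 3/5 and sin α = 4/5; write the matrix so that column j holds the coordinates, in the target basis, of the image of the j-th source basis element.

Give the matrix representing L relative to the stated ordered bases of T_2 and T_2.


the matrix is [[0, 0, 0, 0, 0]; [0, -39/25, -27/25, 0, 0]; [0, 27/25, -39/25, 0, 0]; [0, 0, 0, 1372/625, -3454/625]; [0, 0, 0, 3454/625, 1372/625]] (rows listed top to bottom)

image of 1: 0
image of cos x: -(39/25)cos x + (27/25)sin x
image of sin x: -(27/25)cos x - (39/25)sin x
image of cos 2x: (1372/625)cos 2x + (3454/625)sin 2x
image of sin 2x: -(3454/625)cos 2x + (1372/625)sin 2x
each image's coordinates form column j of the matrix


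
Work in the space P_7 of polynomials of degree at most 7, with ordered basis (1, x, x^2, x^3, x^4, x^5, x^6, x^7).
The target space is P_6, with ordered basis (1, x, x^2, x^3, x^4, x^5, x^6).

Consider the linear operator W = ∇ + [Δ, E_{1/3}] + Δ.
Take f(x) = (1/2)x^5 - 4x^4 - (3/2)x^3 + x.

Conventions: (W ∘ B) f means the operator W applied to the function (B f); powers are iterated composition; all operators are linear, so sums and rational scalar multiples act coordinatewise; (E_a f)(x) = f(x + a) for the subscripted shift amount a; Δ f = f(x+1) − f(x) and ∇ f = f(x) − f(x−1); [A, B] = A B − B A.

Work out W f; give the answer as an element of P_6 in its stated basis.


∇ f = (5/2)x^4 - 21x^3 + (49/2)x^2 - 14x + 4
E_{1/3} f = (1/2)x^5 - (19/6)x^4 - (113/18)x^3 - (215/54)x^2 - (5/81)x + 56/243
Δ E_{1/3} f = (5/2)x^4 - (23/3)x^3 - (197/6)x^2 - (998/27)x - 1052/81
Δ f = (5/2)x^4 - 11x^3 - (47/2)x^2 - 18x - 4
E_{1/3} Δ f = (5/2)x^4 - (23/3)x^3 - (197/6)x^2 - (998/27)x - 1052/81
[Δ, E_{1/3}] f = 0
Δ f = (5/2)x^4 - 11x^3 - (47/2)x^2 - 18x - 4
(∇ + [Δ, E_{1/3}] + Δ) f = 5x^4 - 32x^3 + x^2 - 32x

the image equals g(x) = 5x^4 - 32x^3 + x^2 - 32x


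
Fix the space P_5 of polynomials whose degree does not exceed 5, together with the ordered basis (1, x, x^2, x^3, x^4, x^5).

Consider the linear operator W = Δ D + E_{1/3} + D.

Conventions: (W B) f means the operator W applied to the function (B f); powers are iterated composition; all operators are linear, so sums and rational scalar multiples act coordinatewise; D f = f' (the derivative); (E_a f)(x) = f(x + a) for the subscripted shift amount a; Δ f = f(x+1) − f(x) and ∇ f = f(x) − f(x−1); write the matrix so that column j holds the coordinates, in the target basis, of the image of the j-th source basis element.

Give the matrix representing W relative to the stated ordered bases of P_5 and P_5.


the matrix is [[1, 4/3, 19/9, 82/27, 325/81, 1216/243]; [0, 1, 8/3, 19/3, 328/27, 1625/81]; [0, 0, 1, 4, 38/3, 820/27]; [0, 0, 0, 1, 16/3, 190/9]; [0, 0, 0, 0, 1, 20/3]; [0, 0, 0, 0, 0, 1]] (rows listed top to bottom)

image of 1: 1
image of x: x + 4/3
image of x^2: x^2 + (8/3)x + 19/9
image of x^3: x^3 + 4x^2 + (19/3)x + 82/27
image of x^4: x^4 + (16/3)x^3 + (38/3)x^2 + (328/27)x + 325/81
image of x^5: x^5 + (20/3)x^4 + (190/9)x^3 + (820/27)x^2 + (1625/81)x + 1216/243
each image's coordinates form column j of the matrix


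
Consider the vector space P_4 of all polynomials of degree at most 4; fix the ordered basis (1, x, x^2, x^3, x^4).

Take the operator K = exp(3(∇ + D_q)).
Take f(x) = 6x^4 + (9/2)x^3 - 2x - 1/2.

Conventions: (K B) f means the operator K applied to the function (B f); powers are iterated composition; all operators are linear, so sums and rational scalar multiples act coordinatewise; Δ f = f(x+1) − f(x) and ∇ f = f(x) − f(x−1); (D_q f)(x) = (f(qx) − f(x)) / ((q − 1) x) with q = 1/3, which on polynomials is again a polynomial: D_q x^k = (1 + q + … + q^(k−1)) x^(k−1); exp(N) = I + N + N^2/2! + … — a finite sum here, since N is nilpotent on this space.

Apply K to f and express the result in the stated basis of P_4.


g(x) = 6x^4 + (619/6)x^3 + (5488/9)x^2 + (83057/54)x + 28091/18

order-1 term: (296/3)x^3 - 48x^2 + (63/2)x - 33/2
order-2 term: (5920/9)x^2 - 684x + 629/2
order-3 term: (59200/27)x - 18232/9
order-4 term: 29600/9
the series for exp(3(∇ + D_q)) f terminates at order 4
exp(3(∇ + D_q)) f = 6x^4 + (619/6)x^3 + (5488/9)x^2 + (83057/54)x + 28091/18


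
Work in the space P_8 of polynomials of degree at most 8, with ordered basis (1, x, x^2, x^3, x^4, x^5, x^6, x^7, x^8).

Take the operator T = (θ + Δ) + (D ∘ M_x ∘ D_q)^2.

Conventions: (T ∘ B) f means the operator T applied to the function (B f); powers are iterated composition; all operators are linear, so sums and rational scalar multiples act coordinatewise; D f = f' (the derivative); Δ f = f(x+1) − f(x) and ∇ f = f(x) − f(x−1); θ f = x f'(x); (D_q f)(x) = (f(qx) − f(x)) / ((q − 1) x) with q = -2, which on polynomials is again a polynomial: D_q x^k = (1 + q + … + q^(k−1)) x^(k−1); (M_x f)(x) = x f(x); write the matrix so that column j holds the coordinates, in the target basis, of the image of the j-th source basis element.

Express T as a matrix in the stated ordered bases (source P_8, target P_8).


image of 1: 0
image of x: x + 1
image of x^2: 2x^2 + 2x - 1
image of x^3: 3x^3 + 3x^2 - 15x + 1
image of x^4: 4x^4 + 4x^3 - 174x^2 + 4x + 1
image of x^5: 5x^5 + 5x^4 - 1090x^3 + 10x^2 + 5x + 1
image of x^6: 6x^6 + 6x^5 - 6915x^4 + 20x^3 + 15x^2 + 6x + 1
image of x^7: 7x^7 + 7x^6 - 37905x^5 + 35x^4 + 35x^3 + 21x^2 + 7x + 1
image of x^8: 8x^8 + 8x^7 - 204652x^6 + 56x^5 + 70x^4 + 56x^3 + 28x^2 + 8x + 1
each image's coordinates form column j of the matrix

the matrix is [[0, 1, -1, 1, 1, 1, 1, 1, 1]; [0, 1, 2, -15, 4, 5, 6, 7, 8]; [0, 0, 2, 3, -174, 10, 15, 21, 28]; [0, 0, 0, 3, 4, -1090, 20, 35, 56]; [0, 0, 0, 0, 4, 5, -6915, 35, 70]; [0, 0, 0, 0, 0, 5, 6, -37905, 56]; [0, 0, 0, 0, 0, 0, 6, 7, -204652]; [0, 0, 0, 0, 0, 0, 0, 7, 8]; [0, 0, 0, 0, 0, 0, 0, 0, 8]] (rows listed top to bottom)


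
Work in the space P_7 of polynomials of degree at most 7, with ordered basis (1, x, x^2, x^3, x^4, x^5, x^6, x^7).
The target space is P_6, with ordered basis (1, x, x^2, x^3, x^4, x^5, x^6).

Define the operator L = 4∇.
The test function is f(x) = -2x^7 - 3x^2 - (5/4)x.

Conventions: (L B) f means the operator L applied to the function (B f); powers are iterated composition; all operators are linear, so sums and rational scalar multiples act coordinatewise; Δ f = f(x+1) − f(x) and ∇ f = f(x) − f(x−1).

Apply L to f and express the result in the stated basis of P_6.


the result is g(x) = -56x^6 + 168x^5 - 280x^4 + 280x^3 - 168x^2 + 32x - 1

∇ f = -14x^6 + 42x^5 - 70x^4 + 70x^3 - 42x^2 + 8x - 1/4
(4∇) f = -56x^6 + 168x^5 - 280x^4 + 280x^3 - 168x^2 + 32x - 1


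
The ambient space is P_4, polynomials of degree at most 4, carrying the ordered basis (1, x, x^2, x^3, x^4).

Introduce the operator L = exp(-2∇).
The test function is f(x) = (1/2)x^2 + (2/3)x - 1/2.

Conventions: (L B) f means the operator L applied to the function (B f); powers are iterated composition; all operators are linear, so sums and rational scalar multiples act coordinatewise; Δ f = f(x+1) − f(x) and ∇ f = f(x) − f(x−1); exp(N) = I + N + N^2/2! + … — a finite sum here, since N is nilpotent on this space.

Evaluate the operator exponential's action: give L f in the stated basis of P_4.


order-1 term: -2x - 1/3
order-2 term: 2
the series for exp(-2∇) f terminates at order 2
exp(-2∇) f = (1/2)x^2 - (4/3)x + 7/6

the image equals g(x) = (1/2)x^2 - (4/3)x + 7/6


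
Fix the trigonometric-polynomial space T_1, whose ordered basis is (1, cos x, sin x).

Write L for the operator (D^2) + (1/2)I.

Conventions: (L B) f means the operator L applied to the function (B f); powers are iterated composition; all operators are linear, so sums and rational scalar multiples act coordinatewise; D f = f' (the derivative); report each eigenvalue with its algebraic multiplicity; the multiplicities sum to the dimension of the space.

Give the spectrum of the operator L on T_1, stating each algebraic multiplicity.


λ = -1/2 (multiplicity 2), λ = 1/2 (multiplicity 1)

image of 1: 1/2
image of cos x: -(1/2)cos x
image of sin x: -(1/2)sin x
the matrix is diagonal; its diagonal is (1/2, -1/2, -1/2)
for a triangular matrix the eigenvalues are the diagonal entries, with algebraic multiplicity their repetition count


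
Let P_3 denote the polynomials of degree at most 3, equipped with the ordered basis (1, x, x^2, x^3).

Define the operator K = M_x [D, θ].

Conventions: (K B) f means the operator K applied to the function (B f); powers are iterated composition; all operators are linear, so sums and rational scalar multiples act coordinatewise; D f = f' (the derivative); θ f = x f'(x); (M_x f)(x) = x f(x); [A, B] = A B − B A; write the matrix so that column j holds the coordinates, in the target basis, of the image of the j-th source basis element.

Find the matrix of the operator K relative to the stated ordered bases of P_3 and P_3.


the matrix is [[0, 0, 0, 0]; [0, 1, 0, 0]; [0, 0, 2, 0]; [0, 0, 0, 3]] (rows listed top to bottom)

image of 1: 0
image of x: x
image of x^2: 2x^2
image of x^3: 3x^3
each image's coordinates form column j of the matrix


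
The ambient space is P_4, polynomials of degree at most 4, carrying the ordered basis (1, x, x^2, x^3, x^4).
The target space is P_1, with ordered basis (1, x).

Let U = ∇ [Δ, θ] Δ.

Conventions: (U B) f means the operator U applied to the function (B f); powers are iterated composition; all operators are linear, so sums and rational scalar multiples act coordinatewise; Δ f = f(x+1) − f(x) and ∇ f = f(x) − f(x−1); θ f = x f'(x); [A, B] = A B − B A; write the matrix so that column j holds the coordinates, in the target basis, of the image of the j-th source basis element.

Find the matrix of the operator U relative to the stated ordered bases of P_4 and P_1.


image of 1: 0
image of x: 0
image of x^2: 0
image of x^3: 6
image of x^4: 24x + 24
each image's coordinates form column j of the matrix

the matrix is [[0, 0, 0, 6, 24]; [0, 0, 0, 0, 24]] (rows listed top to bottom)


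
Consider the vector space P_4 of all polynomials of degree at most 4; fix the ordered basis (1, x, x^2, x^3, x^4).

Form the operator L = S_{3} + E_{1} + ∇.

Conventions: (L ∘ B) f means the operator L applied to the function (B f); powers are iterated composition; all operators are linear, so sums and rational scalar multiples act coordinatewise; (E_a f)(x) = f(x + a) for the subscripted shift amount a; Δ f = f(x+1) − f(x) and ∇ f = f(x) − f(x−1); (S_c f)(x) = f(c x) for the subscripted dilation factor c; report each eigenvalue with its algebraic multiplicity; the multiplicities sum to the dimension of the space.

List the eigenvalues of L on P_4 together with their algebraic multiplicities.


λ = 2 (multiplicity 1), λ = 4 (multiplicity 1), λ = 10 (multiplicity 1), λ = 28 (multiplicity 1), λ = 82 (multiplicity 1)

image of 1: 2
image of x: 4x + 2
image of x^2: 10x^2 + 4x
image of x^3: 28x^3 + 6x^2 + 2
image of x^4: 82x^4 + 8x^3 + 8x
the matrix is upper triangular; its diagonal is (2, 4, 10, 28, 82)
for a triangular matrix the eigenvalues are the diagonal entries, with algebraic multiplicity their repetition count


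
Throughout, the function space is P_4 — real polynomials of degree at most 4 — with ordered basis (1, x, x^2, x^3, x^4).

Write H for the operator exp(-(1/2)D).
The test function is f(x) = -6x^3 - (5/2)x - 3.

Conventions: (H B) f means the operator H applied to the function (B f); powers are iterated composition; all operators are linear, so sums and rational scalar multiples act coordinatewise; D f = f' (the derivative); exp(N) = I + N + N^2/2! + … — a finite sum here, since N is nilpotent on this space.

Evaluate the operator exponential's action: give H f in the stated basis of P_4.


the result is g(x) = -6x^3 + 9x^2 - 7x - 1

order-1 term: 9x^2 + 5/4
order-2 term: -(9/2)x
order-3 term: 3/4
the series for exp(-(1/2)D) f terminates at order 3
exp(-(1/2)D) f = -6x^3 + 9x^2 - 7x - 1


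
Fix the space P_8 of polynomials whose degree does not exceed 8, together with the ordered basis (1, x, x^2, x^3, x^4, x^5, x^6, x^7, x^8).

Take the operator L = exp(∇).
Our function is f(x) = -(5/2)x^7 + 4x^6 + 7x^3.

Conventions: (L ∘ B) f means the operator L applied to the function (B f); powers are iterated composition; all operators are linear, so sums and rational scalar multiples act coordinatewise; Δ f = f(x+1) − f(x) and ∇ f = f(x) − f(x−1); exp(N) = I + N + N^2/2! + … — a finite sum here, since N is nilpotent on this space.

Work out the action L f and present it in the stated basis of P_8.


g(x) = -(5/2)x^7 - (27/2)x^6 + 24x^5 + (175/2)x^4 - (321/2)x^3 - 24x^2 + (411/2)x - 131/2

order-1 term: -(35/2)x^6 + (153/2)x^5 - (295/2)x^4 + (335/2)x^3 - (183/2)x^2 + (41/2)x + 1/2
order-2 term: -(105/2)x^5 + (645/2)x^4 - (1705/2)x^3 + (2415/2)x^2 - (1763/2)x + 521/2
order-3 term: -(175/2)x^4 + 605x^3 - (3345/2)x^2 + 2175x - 2211/2
order-4 term: -(175/2)x^3 + 585x^2 - (2755/2)x + 1135
order-5 term: -(105/2)x^2 + (573/2)x - 410
order-6 term: -(35/2)x + 113/2
order-7 term: -5/2
the series for exp(∇) f terminates at order 7
exp(∇) f = -(5/2)x^7 - (27/2)x^6 + 24x^5 + (175/2)x^4 - (321/2)x^3 - 24x^2 + (411/2)x - 131/2
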